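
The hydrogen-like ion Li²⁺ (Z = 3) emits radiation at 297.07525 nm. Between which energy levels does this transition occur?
n = 13 → n = 5

First, find the photon energy from the wavelength (hc = 1239.84 eV·nm):
E = hc/λ = 1239.84 eV·nm / 297.07525 nm = 4.1734880 eV

The energy levels of Li²⁺ satisfy E_n = -13.6057 × 3² / n² eV, so an emission n_i → n_f releases
ΔE = 13.6057 × 3² × (1/n_f² − 1/n_i²) eV.

Setting ΔE equal to the photon energy:
1/n_f² − 1/n_i² = 4.1734880 / (13.6057 × 3²) = 0.034082839

Since 1/n_i² must be positive, we need 1/n_f² > 0.034082839, i.e. n_f ≤ 5. For each allowed n_f, solve n_i = (1/n_f² − 0.034082839)^(−1/2) and check whether it is a whole number:
  n_f = 1: 1/n_i² = 1.000000000 − 0.034082839 = 0.965917161 → n_i = 1.017  (not an integer) ✗
  n_f = 2: 1/n_i² = 0.250000000 − 0.034082839 = 0.215917161 → n_i = 2.152  (not an integer) ✗
  n_f = 3: 1/n_i² = 0.111111111 − 0.034082839 = 0.077028272 → n_i = 3.603  (not an integer) ✗
  n_f = 4: 1/n_i² = 0.062500000 − 0.034082839 = 0.028417161 → n_i = 5.932  (not an integer) ✗
  n_f = 5: 1/n_i² = 0.040000000 − 0.034082839 = 0.005917161 → n_i = 13.000  → integer, n_i = 13 ✓

Only n_f = 5 gives an integer upper level, n_i = 13.

The transition is from n = 13 to n = 5 (emission).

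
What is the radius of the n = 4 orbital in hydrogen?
0.8467 nm (or 8.4668 Å)

The Bohr radius formula is:
r_n = n² a₀ / Z

where a₀ = 0.0529177 nm is the Bohr radius.

For H (Z = 1) at n = 4:
r_4 = 4² × 0.0529177 nm / 1
r_4 = 16 × 0.0529177 nm / 1
r_4 = 0.84668 nm / 1
r_4 = 0.8467 nm

The electron orbits at approximately 0.8467 nm from the nucleus.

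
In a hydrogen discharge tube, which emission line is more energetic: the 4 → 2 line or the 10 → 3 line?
4 → 2

Calculate the energy for each transition:

Transition 4 → 2:
ΔE₁ = |E_2 - E_4| = |-13.6057/2² - (-13.6057/4²)|
ΔE₁ = |-3.4014250000 - (-0.8503562500)| = 2.5510688 eV

Transition 10 → 3:
ΔE₂ = |E_3 - E_10| = |-13.6057/3² - (-13.6057/10²)|
ΔE₂ = |-1.5117444444 - (-0.1360570000)| = 1.3756874 eV

Since 2.5510688 eV > 1.3756874 eV, the transition 4 → 2 emits the more energetic photon.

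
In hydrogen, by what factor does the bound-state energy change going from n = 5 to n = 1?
25.00000

Using E_n = -13.6057 Z² / n² eV with Z = 1:

E_1 = -13.6057 / 1² = -13.6057 / 1 = -13.60570000000 eV
E_5 = -13.6057 / 5² = -13.6057 / 25 = -0.54422800000 eV

The ratio is:
E_1/E_5 = (-13.60570000000) / (-0.54422800000)
E_1/E_5 = (-13.6057/1) / (-13.6057/25)
E_1/E_5 = 25/1
E_1/E_5 = 25.00000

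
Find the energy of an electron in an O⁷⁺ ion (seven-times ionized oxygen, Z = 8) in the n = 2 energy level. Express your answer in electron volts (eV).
-217.69120 eV

The energy levels of a hydrogen-like atom are given by:
E_n = -13.6057 Z² / n² eV  (with Z = 8 for O⁷⁺)

For n = 2:
E_2 = -13.6057 × 8² / 2²
E_2 = -13.6057 × 64 / 4
E_2 = -217.69120 eV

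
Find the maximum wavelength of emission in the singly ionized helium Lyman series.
30.3755 nm

The longest wavelength corresponds to the smallest energy transition in the series.
The Lyman series has all transitions ending at n_f = 1.

For He⁺ (Z = 2), the first line (α-line) is the jump from n = 2 to n = 1:
E_2 = -13.6057 × 2² / 2² = -13.605700 eV
E_1 = -13.6057 × 2² / 1² = -54.422800 eV
ΔE = E_2 - E_1 = 40.817100 eV

λ = hc/E = 1239.84 eV·nm / 40.817100 eV
λ = 30.3755 nm

This is the α-line of the Lyman series in He⁺.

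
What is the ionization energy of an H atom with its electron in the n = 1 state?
13.6057 eV

The ionization energy is the energy needed to remove the electron completely (n → ∞).

For hydrogen, E_n = -13.6057 eV / n².

At n = 1: E_1 = -13.6057 / 1² = -13.6057000 eV
At n = ∞: E_∞ = 0 eV

Ionization energy = E_∞ - E_1 = 0 - (-13.6057000) = 13.6057000 eV
Ionization energy ≈ 13.6057 eV

This is also called the binding energy of the electron in state n = 1.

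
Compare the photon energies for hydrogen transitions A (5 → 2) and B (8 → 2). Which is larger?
8 → 2

Calculate the energy for each transition:

Transition 5 → 2:
ΔE₁ = |E_2 - E_5| = |-13.6057/2² - (-13.6057/5²)|
ΔE₁ = |-3.40142500 - (-0.54422800)| = 2.85720 eV

Transition 8 → 2:
ΔE₂ = |E_2 - E_8| = |-13.6057/2² - (-13.6057/8²)|
ΔE₂ = |-3.40142500 - (-0.21258906)| = 3.18884 eV

Since 3.18884 eV > 2.85720 eV, the transition 8 → 2 emits the more energetic photon.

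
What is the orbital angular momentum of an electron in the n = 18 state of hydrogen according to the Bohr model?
1.90e-33 J·s (or 18ℏ)

In the Bohr model, angular momentum is quantized:
L = nℏ

where ℏ = h/(2π) = 1.0546e-34 J·s

For n = 18:
L = 18 × 1.0546e-34 J·s
L = 1.90e-33 J·s

This can also be written as L = 18ℏ.
The angular momentum is an integer multiple of the reduced Planck constant.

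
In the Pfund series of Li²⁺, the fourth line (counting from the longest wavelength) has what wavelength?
366.1333 nm

The lines of a series are numbered from the longest wavelength (smallest ΔE) outward; the fourth line is the transition from n = n_f + 4 to n_f.
The Pfund series has all transitions ending at n_f = 5.

For Li²⁺ (Z = 3), the fourth line (δ-line) is the jump from n = 9 to n = 5:
E_9 = -13.6057 × 3² / 9² = -1.51174444 eV
E_5 = -13.6057 × 3² / 5² = -4.89805200 eV
ΔE = E_9 - E_5 = 3.38630756 eV

λ = hc/E = 1239.84 eV·nm / 3.38630756 eV
λ = 366.1333 nm

This is the δ-line of the Pfund series in Li²⁺.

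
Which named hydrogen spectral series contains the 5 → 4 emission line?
Brackett series

The spectral series in hydrogen are named based on the final (lower) energy level:
- Lyman series: n_final = 1 (ultraviolet)
- Balmer series: n_final = 2 (visible/near-UV)
- Paschen series: n_final = 3 (infrared)
- Brackett series: n_final = 4 (infrared)
- Pfund series: n_final = 5 (far infrared)

Since this transition ends at n = 4, it belongs to the Brackett series.

For reference, this 5 → 4 line has photon energy
ΔE = 13.6057 eV × (1/4² - 1/5²) = 0.30612825000 eV,
corresponding to wavelength λ = hc/ΔE = 1239.84 eV·nm / 0.30612825000 eV = 4050.06725 nm in the infrared region.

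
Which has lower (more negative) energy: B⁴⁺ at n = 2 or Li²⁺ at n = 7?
B⁴⁺ at n = 2 (E = -85.036 eV)

Using E_n = -13.6057 Z² / n² eV:

B⁴⁺ (Z = 5) at n = 2:
E = -13.6057 × 5² / 2² = -13.6057 × 25 / 4 = -85.035625 eV

Li²⁺ (Z = 3) at n = 7:
E = -13.6057 × 3² / 7² = -13.6057 × 9 / 49 = -2.499006 eV

Since -85.035625 eV < -2.499006 eV,
B⁴⁺ at n = 2 is more tightly bound (requires more energy to ionize).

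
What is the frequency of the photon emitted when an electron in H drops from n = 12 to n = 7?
4.43e+13 Hz

First, find the transition energy:
E_12 = -13.6057 / 12² = -0.094484 eV
E_7 = -13.6057 / 7² = -0.277667 eV
|ΔE| = |E_7 - E_12| = 0.183183 eV

Convert to Joules: E = 0.183183 eV × (1.602177 × 10⁻¹⁹ J/eV) = 2.9349e-20 J

Using E = hf:
f = E/h = 2.9349e-20 J / (6.62607 × 10⁻³⁴ J·s)
f = 4.43e+13 Hz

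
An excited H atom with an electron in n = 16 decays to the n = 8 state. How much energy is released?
0.15944 eV

The energy levels are E_n = -13.6057 eV / n².

Energy at n = 16: E_16 = -13.6057 / 16² = -0.05314727 eV
Energy at n = 8: E_8 = -13.6057 / 8² = -0.21258906 eV

For emission (electron falling to lower state), the photon energy is:
E_photon = E_16 - E_8 = |-0.05314727 - (-0.21258906)|
E_photon = 0.15944 eV

This energy is carried away by the emitted photon.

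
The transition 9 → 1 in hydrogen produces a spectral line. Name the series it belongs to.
Lyman series

The spectral series in hydrogen are named based on the final (lower) energy level:
- Lyman series: n_final = 1 (ultraviolet)
- Balmer series: n_final = 2 (visible/near-UV)
- Paschen series: n_final = 3 (infrared)
- Brackett series: n_final = 4 (infrared)
- Pfund series: n_final = 5 (far infrared)

Since this transition ends at n = 1, it belongs to the Lyman series.

For reference, this 9 → 1 line has photon energy
ΔE = 13.6057 eV × (1/1² - 1/9²) = 13.4377284 eV,
corresponding to wavelength λ = hc/ΔE = 1239.84 eV·nm / 13.4377284 eV = 92.26559 nm in the ultraviolet region.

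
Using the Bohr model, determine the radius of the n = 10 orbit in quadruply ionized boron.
1.05835 nm (or 10.58354 Å)

The Bohr radius formula is:
r_n = n² a₀ / Z

where a₀ = 0.05291772 nm is the Bohr radius.

For B⁴⁺ (Z = 5) at n = 10:
r_10 = 10² × 0.05291772 nm / 5
r_10 = 100 × 0.05291772 nm / 5
r_10 = 5.291772 nm / 5
r_10 = 1.05835 nm

The electron orbits at approximately 1.05835 nm from the nucleus.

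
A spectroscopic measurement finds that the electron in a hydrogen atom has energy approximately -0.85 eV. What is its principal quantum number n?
n = 4

The exact energy levels follow E_n = -13.6057 eV / n².

The measured value (-0.85 eV) is reported to only 2 significant figures, so we must test candidate n values and see which one matches to that precision.

Candidate energies:
  n = 2:  E = -13.6057/2² = -3.40143 eV
  n = 3:  E = -13.6057/3² = -1.51174 eV
  n = 4:  E = -13.6057/4² = -0.85036 eV  ← matches
  n = 5:  E = -13.6057/5² = -0.54423 eV
  n = 6:  E = -13.6057/6² = -0.37794 eV

Checking against the measurement of -0.85 eV (2 sig figs), only n = 4 agrees:
E_4 = -0.85036 eV, which rounds to -0.85 eV ✓

Therefore n = 4.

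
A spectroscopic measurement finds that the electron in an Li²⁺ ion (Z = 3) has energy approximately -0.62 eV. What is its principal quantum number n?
n = 14

The exact energy levels follow E_n = -13.6057 Z² / n² eV with Z = 3.

The measured value (-0.62 eV) is reported to only 2 significant figures, so we must test candidate n values and see which one matches to that precision.

Candidate energies:
  n = 12:  E = -13.6057 × 3² / 12² = -0.850356 eV
  n = 13:  E = -13.6057 × 3² / 13² = -0.724564 eV
  n = 14:  E = -13.6057 × 3² / 14² = -0.624752 eV  ← matches
  n = 15:  E = -13.6057 × 3² / 15² = -0.544228 eV
  n = 16:  E = -13.6057 × 3² / 16² = -0.478325 eV

Checking against the measurement of -0.62 eV (2 sig figs), only n = 14 agrees:
E_14 = -0.624752 eV, which rounds to -0.62 eV ✓

Therefore n = 14.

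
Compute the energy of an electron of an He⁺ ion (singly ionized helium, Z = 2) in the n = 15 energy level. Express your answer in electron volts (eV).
-0.242 eV

The energy levels of a hydrogen-like atom are given by:
E_n = -13.6057 Z² / n² eV  (with Z = 2 for He⁺)

For n = 15:
E_15 = -13.6057 × 2² / 15²
E_15 = -13.6057 × 4 / 225
E_15 = -0.242 eV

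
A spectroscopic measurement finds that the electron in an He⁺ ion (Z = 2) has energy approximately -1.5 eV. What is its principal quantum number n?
n = 6

The exact energy levels follow E_n = -13.6057 Z² / n² eV with Z = 2.

The measured value (-1.5 eV) is reported to only 2 significant figures, so we must test candidate n values and see which one matches to that precision.

Candidate energies:
  n = 4:  E = -13.6057 × 2² / 4² = -3.40143 eV
  n = 5:  E = -13.6057 × 2² / 5² = -2.17691 eV
  n = 6:  E = -13.6057 × 2² / 6² = -1.51174 eV  ← matches
  n = 7:  E = -13.6057 × 2² / 7² = -1.11067 eV
  n = 8:  E = -13.6057 × 2² / 8² = -0.85036 eV

Checking against the measurement of -1.5 eV (2 sig figs), only n = 6 agrees:
E_6 = -1.51174 eV, which rounds to -1.5 eV ✓

Therefore n = 6.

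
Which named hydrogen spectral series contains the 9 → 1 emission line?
Lyman series

The spectral series in hydrogen are named based on the final (lower) energy level:
- Lyman series: n_final = 1 (ultraviolet)
- Balmer series: n_final = 2 (visible/near-UV)
- Paschen series: n_final = 3 (infrared)
- Brackett series: n_final = 4 (infrared)
- Pfund series: n_final = 5 (far infrared)

Since this transition ends at n = 1, it belongs to the Lyman series.

For reference, this 9 → 1 line has photon energy
ΔE = 13.6057 eV × (1/1² - 1/9²) = 13.4377284 eV,
corresponding to wavelength λ = hc/ΔE = 1239.84 eV·nm / 13.4377284 eV = 92.26559 nm in the ultraviolet region.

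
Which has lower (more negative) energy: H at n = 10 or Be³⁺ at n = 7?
Be³⁺ at n = 7 (E = -4.4427 eV)

Using E_n = -13.6057 Z² / n² eV:

H (Z = 1) at n = 10:
E = -13.6057 × 1² / 10² = -13.6057 × 1 / 100 = -0.1360570 eV

Be³⁺ (Z = 4) at n = 7:
E = -13.6057 × 4² / 7² = -13.6057 × 16 / 49 = -4.4426776 eV

Since -4.4426776 eV < -0.1360570 eV,
Be³⁺ at n = 7 is more tightly bound (requires more energy to ionize).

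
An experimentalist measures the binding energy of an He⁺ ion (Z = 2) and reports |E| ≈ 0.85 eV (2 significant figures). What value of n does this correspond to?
n = 8

The exact energy levels follow E_n = -13.6057 Z² / n² eV with Z = 2.

The measured value (-0.85 eV) is reported to only 2 significant figures, so we must test candidate n values and see which one matches to that precision.

Candidate energies:
  n = 6:  E = -13.6057 × 2² / 6² = -1.51174 eV
  n = 7:  E = -13.6057 × 2² / 7² = -1.11067 eV
  n = 8:  E = -13.6057 × 2² / 8² = -0.85036 eV  ← matches
  n = 9:  E = -13.6057 × 2² / 9² = -0.67189 eV
  n = 10:  E = -13.6057 × 2² / 10² = -0.54423 eV

Checking against the measurement of -0.85 eV (2 sig figs), only n = 8 agrees:
E_8 = -0.85036 eV, which rounds to -0.85 eV ✓

Therefore n = 8.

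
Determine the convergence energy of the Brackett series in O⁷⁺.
54.4228 eV

The series limit corresponds to the transition from n = ∞ to n = 4.
This is the highest energy (shortest wavelength) transition in the Brackett series.

E_∞ = 0 eV
E_4 = -13.6057 × 8² / 4² = -54.4228 eV

Energy at series limit:
ΔE = E_∞ - E_4 = 0 - (-54.4228) = 54.4228 eV

This energy equals the ionization energy from the n = 4 state of O⁷⁺.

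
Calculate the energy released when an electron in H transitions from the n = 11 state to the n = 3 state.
1.40 eV

The energy levels are E_n = -13.6057 eV / n².

Energy at n = 11: E_11 = -13.6057 / 11² = -0.11244 eV
Energy at n = 3: E_3 = -13.6057 / 3² = -1.51174 eV

For emission (electron falling to lower state), the photon energy is:
E_photon = E_11 - E_3 = |-0.11244 - (-1.51174)|
E_photon = 1.40 eV

This energy is carried away by the emitted photon.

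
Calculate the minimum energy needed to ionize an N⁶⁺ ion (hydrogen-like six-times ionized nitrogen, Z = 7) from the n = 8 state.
10.416864 eV

The ionization energy is the energy needed to remove the electron completely (n → ∞).

For a hydrogen-like ion with Z = 7, E_n = -13.6057 Z² / n² eV.

At n = 8: E_8 = -13.6057 × 7² / 8² = -10.416864063 eV
At n = ∞: E_∞ = 0 eV

Ionization energy = E_∞ - E_8 = 0 - (-10.416864063) = 10.416864063 eV
Ionization energy ≈ 10.416864 eV

This is also called the binding energy of the electron in state n = 8.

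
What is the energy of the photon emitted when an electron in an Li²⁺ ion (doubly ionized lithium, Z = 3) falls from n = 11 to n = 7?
1.487 eV

The energy levels are E_n = -13.6057 Z² eV / n².

Energy at n = 11: E_11 = -13.6057 × 3² / 11² = -1.011994 eV
Energy at n = 7: E_7 = -13.6057 × 3² / 7² = -2.499006 eV

For emission (electron falling to lower state), the photon energy is:
E_photon = E_11 - E_7 = |-1.011994 - (-2.499006)|
E_photon = 1.487 eV

This energy is carried away by the emitted photon.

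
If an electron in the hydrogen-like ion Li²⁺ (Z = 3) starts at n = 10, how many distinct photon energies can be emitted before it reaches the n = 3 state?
28

The electron can occupy levels n = 3, 4, ..., 10 during de-excitation — that is m = 10 - 3 + 1 = 8 distinct levels.

The number of distinct spectral lines equals the number of ways to choose 2 of these m levels (each pair gives one possible emission transition):

Number of lines = m(m-1)/2 = 8×7/2 = 28

These correspond to all possible transitions between the 8 levels:
10 → 9, 10 → 8, 10 → 7, 10 → 6, 10 → 5, 10 → 4, 10 → 3, 9 → 8...

Each transition produces a photon with a unique energy (and thus wavelength). This count does not depend on Z.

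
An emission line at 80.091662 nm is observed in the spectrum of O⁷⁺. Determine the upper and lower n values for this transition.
n = 10 → n = 6

First, find the photon energy from the wavelength (hc = 1239.84 eV·nm):
E = hc/λ = 1239.84 eV·nm / 80.091662 nm = 15.480263 eV

The energy levels of O⁷⁺ satisfy E_n = -13.6057 × 8² / n² eV, so an emission n_i → n_f releases
ΔE = 13.6057 × 8² × (1/n_f² − 1/n_i²) eV.

Setting ΔE equal to the photon energy:
1/n_f² − 1/n_i² = 15.480263 / (13.6057 × 8²) = 0.017777778

Since 1/n_i² must be positive, we need 1/n_f² > 0.017777778, i.e. n_f ≤ 7. For each allowed n_f, solve n_i = (1/n_f² − 0.017777778)^(−1/2) and check whether it is a whole number:
  n_f = 1: 1/n_i² = 1.000000000 − 0.017777778 = 0.982222222 → n_i = 1.009  (not an integer) ✗
  n_f = 2: 1/n_i² = 0.250000000 − 0.017777778 = 0.232222222 → n_i = 2.075  (not an integer) ✗
  n_f = 3: 1/n_i² = 0.111111111 − 0.017777778 = 0.093333333 → n_i = 3.273  (not an integer) ✗
  n_f = 4: 1/n_i² = 0.062500000 − 0.017777778 = 0.044722222 → n_i = 4.729  (not an integer) ✗
  n_f = 5: 1/n_i² = 0.040000000 − 0.017777778 = 0.022222222 → n_i = 6.708  (not an integer) ✗
  n_f = 6: 1/n_i² = 0.027777778 − 0.017777778 = 0.010000000 → n_i = 10.000  → integer, n_i = 10 ✓
  n_f = 7: 1/n_i² = 0.020408163 − 0.017777778 = 0.002630385 → n_i = 19.498  (not an integer) ✗

Only n_f = 6 gives an integer upper level, n_i = 10.

The transition is from n = 10 to n = 6 (emission).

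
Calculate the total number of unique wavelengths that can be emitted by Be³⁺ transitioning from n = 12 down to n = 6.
21

The electron can occupy levels n = 6, 7, ..., 12 during de-excitation — that is m = 12 - 6 + 1 = 7 distinct levels.

The number of distinct spectral lines equals the number of ways to choose 2 of these m levels (each pair gives one possible emission transition):

Number of lines = m(m-1)/2 = 7×6/2 = 21

These correspond to all possible transitions between the 7 levels:
12 → 11, 12 → 10, 12 → 9, 12 → 8, 12 → 7, 12 → 6, 11 → 10, 11 → 9...

Each transition produces a photon with a unique energy (and thus wavelength). This count does not depend on Z.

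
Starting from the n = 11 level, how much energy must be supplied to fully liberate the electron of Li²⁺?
1.01 eV

The ionization energy is the energy needed to remove the electron completely (n → ∞).

For a hydrogen-like ion with Z = 3, E_n = -13.6057 Z² / n² eV.

At n = 11: E_11 = -13.6057 × 3² / 11² = -1.01199 eV
At n = ∞: E_∞ = 0 eV

Ionization energy = E_∞ - E_11 = 0 - (-1.01199) = 1.01199 eV
Ionization energy ≈ 1.01 eV

This is also called the binding energy of the electron in state n = 11.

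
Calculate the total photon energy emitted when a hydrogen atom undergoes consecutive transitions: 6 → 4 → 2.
3.023489 eV

The energy levels of hydrogen are E_n = -13.6057 / n² eV.

First transition (6 → 4):
ΔE₁ = |E_4 - E_6|
ΔE₁ = |-0.850356250000 - (-0.377936111111)| = 0.472420139 eV

Second transition (4 → 2):
ΔE₂ = |E_2 - E_4|
ΔE₂ = |-3.401425000000 - (-0.850356250000)| = 2.551068750 eV

Total energy released:
E_total = ΔE₁ + ΔE₂ = 0.472420139 + 2.551068750 = 3.023489 eV

Note: This equals the direct transition 6 → 2: 3.023489 eV ✓
Energy is conserved regardless of the path taken.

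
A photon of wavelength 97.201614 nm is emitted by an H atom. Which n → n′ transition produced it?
n = 4 → n = 1

First, find the photon energy from the wavelength (hc = 1239.84 eV·nm):
E = hc/λ = 1239.84 eV·nm / 97.201614 nm = 12.755344 eV

The energy levels of hydrogen satisfy E_n = -13.6057 / n² eV, so an emission n_i → n_f releases
ΔE = 13.6057 × (1/n_f² − 1/n_i²) eV.

Setting ΔE equal to the photon energy:
1/n_f² − 1/n_i² = 12.755344 / 13.6057 = 0.93750002

Since 1/n_i² must be positive, we need 1/n_f² > 0.93750002, i.e. n_f ≤ 1. For each allowed n_f, solve n_i = (1/n_f² − 0.93750002)^(−1/2) and check whether it is a whole number:
  n_f = 1: 1/n_i² = 1.00000000 − 0.93750002 = 0.06249998 → n_i = 4.000  → integer, n_i = 4 ✓

Only n_f = 1 gives an integer upper level, n_i = 4.

The transition is from n = 4 to n = 1 (emission).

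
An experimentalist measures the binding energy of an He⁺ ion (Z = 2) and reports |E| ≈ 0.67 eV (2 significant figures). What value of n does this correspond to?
n = 9

The exact energy levels follow E_n = -13.6057 Z² / n² eV with Z = 2.

The measured value (-0.67 eV) is reported to only 2 significant figures, so we must test candidate n values and see which one matches to that precision.

Candidate energies:
  n = 7:  E = -13.6057 × 2² / 7² = -1.11067 eV
  n = 8:  E = -13.6057 × 2² / 8² = -0.85036 eV
  n = 9:  E = -13.6057 × 2² / 9² = -0.67189 eV  ← matches
  n = 10:  E = -13.6057 × 2² / 10² = -0.54423 eV
  n = 11:  E = -13.6057 × 2² / 11² = -0.44978 eV

Checking against the measurement of -0.67 eV (2 sig figs), only n = 9 agrees:
E_9 = -0.67189 eV, which rounds to -0.67 eV ✓

Therefore n = 9.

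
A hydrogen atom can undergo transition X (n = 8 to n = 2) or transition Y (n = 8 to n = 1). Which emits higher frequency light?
8 → 1

Calculate the energy for each transition:

Transition 8 → 2:
ΔE₁ = |E_2 - E_8| = |-13.6057/2² - (-13.6057/8²)|
ΔE₁ = |-3.4014250000 - (-0.2125890625)| = 3.1888359 eV

Transition 8 → 1:
ΔE₂ = |E_1 - E_8| = |-13.6057/1² - (-13.6057/8²)|
ΔE₂ = |-13.6057000000 - (-0.2125890625)| = 13.3931109 eV

Since 13.3931109 eV > 3.1888359 eV, the transition 8 → 1 emits the more energetic photon.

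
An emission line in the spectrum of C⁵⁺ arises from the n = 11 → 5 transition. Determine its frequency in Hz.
3.7586e+15 Hz

First, find the transition energy:
E_11 = -13.6057 × 6² / 11² = -4.047977 eV
E_5 = -13.6057 × 6² / 5² = -19.592208 eV
|ΔE| = |E_5 - E_11| = 15.544231 eV

Convert to Joules: E = 15.544231 eV × (1.602177 × 10⁻¹⁹ J/eV) = 2.490461e-18 J

Using E = hf:
f = E/h = 2.490461e-18 J / (6.62607 × 10⁻³⁴ J·s)
f = 3.7586e+15 Hz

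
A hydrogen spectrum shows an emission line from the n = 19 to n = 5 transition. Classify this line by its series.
Pfund series

The spectral series in hydrogen are named based on the final (lower) energy level:
- Lyman series: n_final = 1 (ultraviolet)
- Balmer series: n_final = 2 (visible/near-UV)
- Paschen series: n_final = 3 (infrared)
- Brackett series: n_final = 4 (infrared)
- Pfund series: n_final = 5 (far infrared)

Since this transition ends at n = 5, it belongs to the Pfund series.

For reference, this 19 → 5 line has photon energy
ΔE = 13.6057 eV × (1/5² - 1/19²) = 0.506539080 eV,
corresponding to wavelength λ = hc/ΔE = 1239.84 eV·nm / 0.506539080 eV = 2447.669 nm in the far infrared region.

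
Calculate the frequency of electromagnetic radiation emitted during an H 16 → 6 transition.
7.85e+13 Hz

First, find the transition energy:
E_16 = -13.6057 / 16² = -0.05314727 eV
E_6 = -13.6057 / 6² = -0.37793611 eV
|ΔE| = |E_6 - E_16| = 0.32478884 eV

Convert to Joules: E = 0.32478884 eV × (1.602177 × 10⁻¹⁹ J/eV) = 5.2037e-20 J

Using E = hf:
f = E/h = 5.2037e-20 J / (6.62607 × 10⁻³⁴ J·s)
f = 7.85e+13 Hz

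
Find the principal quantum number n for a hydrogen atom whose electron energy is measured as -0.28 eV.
n = 7

The exact energy levels follow E_n = -13.6057 eV / n².

The measured value (-0.28 eV) is reported to only 2 significant figures, so we must test candidate n values and see which one matches to that precision.

Candidate energies:
  n = 5:  E = -13.6057/5² = -0.54423 eV
  n = 6:  E = -13.6057/6² = -0.37794 eV
  n = 7:  E = -13.6057/7² = -0.27767 eV  ← matches
  n = 8:  E = -13.6057/8² = -0.21259 eV
  n = 9:  E = -13.6057/9² = -0.16797 eV

Checking against the measurement of -0.28 eV (2 sig figs), only n = 7 agrees:
E_7 = -0.27767 eV, which rounds to -0.28 eV ✓

Therefore n = 7.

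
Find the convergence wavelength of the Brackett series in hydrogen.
1458.0242 nm

The series limit corresponds to the transition from n = ∞ to n = 4.
This is the highest energy (shortest wavelength) transition in the Brackett series.

E_∞ = 0 eV
E_4 = -13.6057 / 4² = -0.8503562500 eV

Energy at series limit:
ΔE = E_∞ - E_4 = 0 - (-0.8503562500) = 0.8503562500 eV
λ = hc/E = 1239.84 eV·nm / 0.8503562500 eV = 1458.0242 nm

This energy equals the ionization energy from the n = 4 state of hydrogen.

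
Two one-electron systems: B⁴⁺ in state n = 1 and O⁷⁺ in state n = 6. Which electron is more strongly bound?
B⁴⁺ at n = 1 (E = -340.14 eV)

Using E_n = -13.6057 Z² / n² eV:

B⁴⁺ (Z = 5) at n = 1:
E = -13.6057 × 5² / 1² = -13.6057 × 25 / 1 = -340.14250 eV

O⁷⁺ (Z = 8) at n = 6:
E = -13.6057 × 8² / 6² = -13.6057 × 64 / 36 = -24.18791 eV

Since -340.14250 eV < -24.18791 eV,
B⁴⁺ at n = 1 is more tightly bound (requires more energy to ionize).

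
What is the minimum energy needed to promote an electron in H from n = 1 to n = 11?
13.493256 eV

The energy levels of a hydrogen-like atom are E_n = -13.6057 eV / n².

Energy at n = 1: E_1 = -13.6057 / 1² = -13.605700000 eV
Energy at n = 11: E_11 = -13.6057 / 11² = -0.112443802 eV

The excitation energy is the difference:
ΔE = E_11 - E_1
ΔE = -0.112443802 - (-13.605700000)
ΔE = 13.493256 eV

Since this is positive, energy must be absorbed (photon absorption).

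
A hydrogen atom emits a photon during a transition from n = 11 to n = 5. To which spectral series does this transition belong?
Pfund series

The spectral series in hydrogen are named based on the final (lower) energy level:
- Lyman series: n_final = 1 (ultraviolet)
- Balmer series: n_final = 2 (visible/near-UV)
- Paschen series: n_final = 3 (infrared)
- Brackett series: n_final = 4 (infrared)
- Pfund series: n_final = 5 (far infrared)

Since this transition ends at n = 5, it belongs to the Pfund series.

For reference, this 11 → 5 line has photon energy
ΔE = 13.6057 eV × (1/5² - 1/11²) = 0.43178419835 eV,
corresponding to wavelength λ = hc/ΔE = 1239.84 eV·nm / 0.43178419835 eV = 2871.43440 nm in the far infrared region.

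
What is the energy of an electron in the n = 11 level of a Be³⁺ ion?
-1.799 eV

For hydrogen-like ions, the energy levels scale with Z²:
E_n = -13.6057 Z² / n² eV

For Be³⁺ (Z = 4) at n = 11:
E_11 = -13.6057 × 4² / 11²
E_11 = -13.6057 × 16 / 121
E_11 = -217.6912 / 121
E_11 = -1.799 eV

The energy is 16 times more negative than hydrogen at the same n due to the stronger nuclear charge.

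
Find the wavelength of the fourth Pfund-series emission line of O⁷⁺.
51.487 nm

The lines of a series are numbered from the longest wavelength (smallest ΔE) outward; the fourth line is the transition from n = n_f + 4 to n_f.
The Pfund series has all transitions ending at n_f = 5.

For O⁷⁺ (Z = 8), the fourth line (δ-line) is the jump from n = 9 to n = 5:
E_9 = -13.6057 × 8² / 9² = -10.75018 eV
E_5 = -13.6057 × 8² / 5² = -34.83059 eV
ΔE = E_9 - E_5 = 24.08041 eV

λ = hc/E = 1239.84 eV·nm / 24.08041 eV
λ = 51.487 nm

This is the δ-line of the Pfund series in O⁷⁺.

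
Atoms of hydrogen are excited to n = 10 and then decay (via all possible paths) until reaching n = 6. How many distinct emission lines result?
10

The electron can occupy levels n = 6, 7, ..., 10 during de-excitation — that is m = 10 - 6 + 1 = 5 distinct levels.

The number of distinct spectral lines equals the number of ways to choose 2 of these m levels (each pair gives one possible emission transition):

Number of lines = m(m-1)/2 = 5×4/2 = 10

These correspond to all possible transitions between the 5 levels:
10 → 9, 10 → 8, 10 → 7, 10 → 6, 9 → 8, 9 → 7, 9 → 6, 8 → 7...

Each transition produces a photon with a unique energy (and thus wavelength). This count does not depend on Z.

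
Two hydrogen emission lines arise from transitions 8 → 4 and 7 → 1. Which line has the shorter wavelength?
7 → 1

Calculate the energy for each transition:

Transition 8 → 4:
ΔE₁ = |E_4 - E_8| = |-13.6057/4² - (-13.6057/8²)|
ΔE₁ = |-0.850356250000 - (-0.212589062500)| = 0.637767188 eV

Transition 7 → 1:
ΔE₂ = |E_1 - E_7| = |-13.6057/1² - (-13.6057/7²)|
ΔE₂ = |-13.605700000000 - (-0.277667346939)| = 13.328032653 eV

Since 13.328032653 eV > 0.637767188 eV, the transition 7 → 1 emits the more energetic photon.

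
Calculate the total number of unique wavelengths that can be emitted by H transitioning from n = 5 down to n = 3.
3

The electron can occupy levels n = 3, 4, ..., 5 during de-excitation — that is m = 5 - 3 + 1 = 3 distinct levels.

The number of distinct spectral lines equals the number of ways to choose 2 of these m levels (each pair gives one possible emission transition):

Number of lines = m(m-1)/2 = 3×2/2 = 3

These correspond to all possible transitions between the 3 levels:
5 → 4, 5 → 3, 4 → 3

Each transition produces a photon with a unique energy (and thus wavelength). This count does not depend on Z.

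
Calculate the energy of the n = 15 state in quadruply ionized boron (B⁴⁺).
-1.51 eV

For hydrogen-like ions, the energy levels scale with Z²:
E_n = -13.6057 Z² / n² eV

For B⁴⁺ (Z = 5) at n = 15:
E_15 = -13.6057 × 5² / 15²
E_15 = -13.6057 × 25 / 225
E_15 = -340.1425 / 225
E_15 = -1.51 eV

The energy is 25 times more negative than hydrogen at the same n due to the stronger nuclear charge.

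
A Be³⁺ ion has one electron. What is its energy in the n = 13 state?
-1.288114 eV

For hydrogen-like ions, the energy levels scale with Z²:
E_n = -13.6057 Z² / n² eV

For Be³⁺ (Z = 4) at n = 13:
E_13 = -13.6057 × 4² / 13²
E_13 = -13.6057 × 16 / 169
E_13 = -217.6912 / 169
E_13 = -1.288114 eV

The energy is 16 times more negative than hydrogen at the same n due to the stronger nuclear charge.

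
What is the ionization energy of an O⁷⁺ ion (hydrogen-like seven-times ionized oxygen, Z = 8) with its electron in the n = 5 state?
34.83059 eV

The ionization energy is the energy needed to remove the electron completely (n → ∞).

For a hydrogen-like ion with Z = 8, E_n = -13.6057 Z² / n² eV.

At n = 5: E_5 = -13.6057 × 8² / 5² = -34.83059200 eV
At n = ∞: E_∞ = 0 eV

Ionization energy = E_∞ - E_5 = 0 - (-34.83059200) = 34.83059200 eV
Ionization energy ≈ 34.83059 eV

This is also called the binding energy of the electron in state n = 5.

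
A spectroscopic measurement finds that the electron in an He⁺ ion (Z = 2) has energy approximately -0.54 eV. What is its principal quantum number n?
n = 10

The exact energy levels follow E_n = -13.6057 Z² / n² eV with Z = 2.

The measured value (-0.54 eV) is reported to only 2 significant figures, so we must test candidate n values and see which one matches to that precision.

Candidate energies:
  n = 8:  E = -13.6057 × 2² / 8² = -0.85036 eV
  n = 9:  E = -13.6057 × 2² / 9² = -0.67189 eV
  n = 10:  E = -13.6057 × 2² / 10² = -0.54423 eV  ← matches
  n = 11:  E = -13.6057 × 2² / 11² = -0.44978 eV
  n = 12:  E = -13.6057 × 2² / 12² = -0.37794 eV

Checking against the measurement of -0.54 eV (2 sig figs), only n = 10 agrees:
E_10 = -0.54423 eV, which rounds to -0.54 eV ✓

Therefore n = 10.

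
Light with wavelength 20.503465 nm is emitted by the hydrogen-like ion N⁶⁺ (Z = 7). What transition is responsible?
n = 7 → n = 3

First, find the photon energy from the wavelength (hc = 1239.84 eV·nm):
E = hc/λ = 1239.84 eV·nm / 20.503465 nm = 60.469779 eV

The energy levels of N⁶⁺ satisfy E_n = -13.6057 × 7² / n² eV, so an emission n_i → n_f releases
ΔE = 13.6057 × 7² × (1/n_f² − 1/n_i²) eV.

Setting ΔE equal to the photon energy:
1/n_f² − 1/n_i² = 60.469779 / (13.6057 × 7²) = 0.090702950

Since 1/n_i² must be positive, we need 1/n_f² > 0.090702950, i.e. n_f ≤ 3. For each allowed n_f, solve n_i = (1/n_f² − 0.090702950)^(−1/2) and check whether it is a whole number:
  n_f = 1: 1/n_i² = 1.000000000 − 0.090702950 = 0.909297050 → n_i = 1.049  (not an integer) ✗
  n_f = 2: 1/n_i² = 0.250000000 − 0.090702950 = 0.159297050 → n_i = 2.506  (not an integer) ✗
  n_f = 3: 1/n_i² = 0.111111111 − 0.090702950 = 0.020408161 → n_i = 7.000  → integer, n_i = 7 ✓

Only n_f = 3 gives an integer upper level, n_i = 7.

The transition is from n = 7 to n = 3 (emission).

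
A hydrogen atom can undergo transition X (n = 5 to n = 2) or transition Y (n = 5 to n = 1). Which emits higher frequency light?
5 → 1

Calculate the energy for each transition:

Transition 5 → 2:
ΔE₁ = |E_2 - E_5| = |-13.6057/2² - (-13.6057/5²)|
ΔE₁ = |-3.401425000 - (-0.544228000)| = 2.857197 eV

Transition 5 → 1:
ΔE₂ = |E_1 - E_5| = |-13.6057/1² - (-13.6057/5²)|
ΔE₂ = |-13.605700000 - (-0.544228000)| = 13.061472 eV

Since 13.061472 eV > 2.857197 eV, the transition 5 → 1 emits the more energetic photon.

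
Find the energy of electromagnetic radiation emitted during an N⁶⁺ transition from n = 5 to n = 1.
640.0121 eV

The energy levels are E_n = -13.6057 Z² eV / n².

Energy at n = 5: E_5 = -13.6057 × 7² / 5² = -26.6671720 eV
Energy at n = 1: E_1 = -13.6057 × 7² / 1² = -666.6793000 eV

For emission (electron falling to lower state), the photon energy is:
E_photon = E_5 - E_1 = |-26.6671720 - (-666.6793000)|
E_photon = 640.0121 eV

This energy is carried away by the emitted photon.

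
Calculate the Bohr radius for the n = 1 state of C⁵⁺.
0.0088 nm (or 0.0882 Å)

The Bohr radius formula is:
r_n = n² a₀ / Z

where a₀ = 0.0529177 nm is the Bohr radius.

For C⁵⁺ (Z = 6) at n = 1:
r_1 = 1² × 0.0529177 nm / 6
r_1 = 1 × 0.0529177 nm / 6
r_1 = 0.05292 nm / 6
r_1 = 0.0088 nm

The electron orbits at approximately 0.0088 nm from the nucleus.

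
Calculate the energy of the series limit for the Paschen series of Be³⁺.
24.187911 eV

The series limit corresponds to the transition from n = ∞ to n = 3.
This is the highest energy (shortest wavelength) transition in the Paschen series.

E_∞ = 0 eV
E_3 = -13.6057 × 4² / 3² = -24.187911 eV

Energy at series limit:
ΔE = E_∞ - E_3 = 0 - (-24.187911) = 24.187911 eV

This energy equals the ionization energy from the n = 3 state of Be³⁺.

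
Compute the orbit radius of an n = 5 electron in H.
1.32294 nm (or 13.22943 Å)

The Bohr radius formula is:
r_n = n² a₀ / Z

where a₀ = 0.05291772 nm is the Bohr radius.

For H (Z = 1) at n = 5:
r_5 = 5² × 0.05291772 nm / 1
r_5 = 25 × 0.05291772 nm / 1
r_5 = 1.322943 nm / 1
r_5 = 1.32294 nm

The electron orbits at approximately 1.32294 nm from the nucleus.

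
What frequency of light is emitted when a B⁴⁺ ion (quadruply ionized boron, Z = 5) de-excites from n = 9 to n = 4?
4.125e+15 Hz

First, find the transition energy:
E_9 = -13.6057 × 5² / 9² = -4.19929 eV
E_4 = -13.6057 × 5² / 4² = -21.25891 eV
|ΔE| = |E_4 - E_9| = 17.05962 eV

Convert to Joules: E = 17.05962 eV × (1.602177 × 10⁻¹⁹ J/eV) = 2.73325e-18 J

Using E = hf:
f = E/h = 2.73325e-18 J / (6.62607 × 10⁻³⁴ J·s)
f = 4.125e+15 Hz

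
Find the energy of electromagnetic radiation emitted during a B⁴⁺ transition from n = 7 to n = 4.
14.3172 eV

The energy levels are E_n = -13.6057 Z² eV / n².

Energy at n = 7: E_7 = -13.6057 × 5² / 7² = -6.9416837 eV
Energy at n = 4: E_4 = -13.6057 × 5² / 4² = -21.2589063 eV

For emission (electron falling to lower state), the photon energy is:
E_photon = E_7 - E_4 = |-6.9416837 - (-21.2589063)|
E_photon = 14.3172 eV

This energy is carried away by the emitted photon.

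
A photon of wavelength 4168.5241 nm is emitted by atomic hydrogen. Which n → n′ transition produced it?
n = 13 → n = 6

First, find the photon energy from the wavelength (hc = 1239.84 eV·nm):
E = hc/λ = 1239.84 eV·nm / 4168.5241 nm = 0.29742901 eV

The energy levels of hydrogen satisfy E_n = -13.6057 / n² eV, so an emission n_i → n_f releases
ΔE = 13.6057 × (1/n_f² − 1/n_i²) eV.

Setting ΔE equal to the photon energy:
1/n_f² − 1/n_i² = 0.29742901 / 13.6057 = 0.021860618

Since 1/n_i² must be positive, we need 1/n_f² > 0.021860618, i.e. n_f ≤ 6. For each allowed n_f, solve n_i = (1/n_f² − 0.021860618)^(−1/2) and check whether it is a whole number:
  n_f = 1: 1/n_i² = 1.000000000 − 0.021860618 = 0.978139382 → n_i = 1.011  (not an integer) ✗
  n_f = 2: 1/n_i² = 0.250000000 − 0.021860618 = 0.228139382 → n_i = 2.094  (not an integer) ✗
  n_f = 3: 1/n_i² = 0.111111111 − 0.021860618 = 0.089250493 → n_i = 3.347  (not an integer) ✗
  n_f = 4: 1/n_i² = 0.062500000 − 0.021860618 = 0.040639382 → n_i = 4.961  (not an integer) ✗
  n_f = 5: 1/n_i² = 0.040000000 − 0.021860618 = 0.018139382 → n_i = 7.425  (not an integer) ✗
  n_f = 6: 1/n_i² = 0.027777778 − 0.021860618 = 0.005917160 → n_i = 13.000  → integer, n_i = 13 ✓

Only n_f = 6 gives an integer upper level, n_i = 13.

The transition is from n = 13 to n = 6 (emission).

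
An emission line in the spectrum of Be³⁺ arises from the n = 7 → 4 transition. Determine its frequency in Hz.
2.22e+15 Hz

First, find the transition energy:
E_7 = -13.6057 × 4² / 7² = -4.44267755 eV
E_4 = -13.6057 × 4² / 4² = -13.60570000 eV
|ΔE| = |E_4 - E_7| = 9.16302245 eV

Convert to Joules: E = 9.16302245 eV × (1.602177 × 10⁻¹⁹ J/eV) = 1.4681e-18 J

Using E = hf:
f = E/h = 1.4681e-18 J / (6.62607 × 10⁻³⁴ J·s)
f = 2.22e+15 Hz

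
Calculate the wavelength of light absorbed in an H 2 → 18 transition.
369.06 nm

First, find the transition energy using E_n = -13.6057 / n² eV:
E_2 = -13.6057 / 2² = -3.401425 eV
E_18 = -13.6057 / 18² = -0.041993 eV

Photon energy: |ΔE| = |E_18 - E_2| = 3.359432 eV

Convert to wavelength using E = hc/λ with hc = 1239.84 eV·nm:
λ = hc/E = 1239.84 eV·nm / 3.359432 eV
λ = 369.06 nm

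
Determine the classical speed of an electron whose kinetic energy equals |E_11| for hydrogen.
1.989e+05 m/s (or 0.07% of c)

The binding energy at n = 11 for hydrogen is:
E_11 = -13.6057/11² = -0.1124438 eV
|E_11| = 0.1124438 eV

Convert to Joules:
KE = 0.1124438 eV × (1.602177 × 10⁻¹⁹ J/eV) = 1.80155e-20 J

Using KE = ½mv²:
v = √(2·KE/m_e)
v = √(2 × 1.80155e-20 J / 9.10938 × 10⁻³¹ kg)
v = 1.989e+05 m/s

This is approximately 0.07% the speed of light.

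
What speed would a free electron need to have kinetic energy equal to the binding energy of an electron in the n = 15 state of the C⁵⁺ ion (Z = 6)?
8.751e+05 m/s (or 0.2919% of c)

The binding energy at n = 15 for C⁵⁺ is:
E_15 = -13.6057 × 6²/15² = -2.176912 eV
|E_15| = 2.176912 eV

Convert to Joules:
KE = 2.176912 eV × (1.602177 × 10⁻¹⁹ J/eV) = 3.48780e-19 J

Using KE = ½mv²:
v = √(2·KE/m_e)
v = √(2 × 3.48780e-19 J / 9.10938 × 10⁻³¹ kg)
v = 8.751e+05 m/s

This is approximately 0.2919% the speed of light.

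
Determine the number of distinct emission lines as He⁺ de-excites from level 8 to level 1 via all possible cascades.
28

The electron can occupy levels n = 1, 2, ..., 8 during de-excitation — that is m = 8 - 1 + 1 = 8 distinct levels.

The number of distinct spectral lines equals the number of ways to choose 2 of these m levels (each pair gives one possible emission transition):

Number of lines = m(m-1)/2 = 8×7/2 = 28

These correspond to all possible transitions between the 8 levels:
8 → 7, 8 → 6, 8 → 5, 8 → 4, 8 → 3, 8 → 2, 8 → 1, 7 → 6...

Each transition produces a photon with a unique energy (and thus wavelength). This count does not depend on Z.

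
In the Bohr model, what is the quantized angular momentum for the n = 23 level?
2.42552e-33 J·s (or 23ℏ)

In the Bohr model, angular momentum is quantized:
L = nℏ

where ℏ = h/(2π) = 1.0545718e-34 J·s

For n = 23:
L = 23 × 1.0545718e-34 J·s
L = 2.42552e-33 J·s

This can also be written as L = 23ℏ.
The angular momentum is an integer multiple of the reduced Planck constant.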